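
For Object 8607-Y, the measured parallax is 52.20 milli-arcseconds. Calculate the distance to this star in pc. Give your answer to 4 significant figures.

19.16 pc

p = 52.20 milli-arcseconds = 0.05220 arcsec.
d = 1/p = 1/0.05220 = 19.157 pc.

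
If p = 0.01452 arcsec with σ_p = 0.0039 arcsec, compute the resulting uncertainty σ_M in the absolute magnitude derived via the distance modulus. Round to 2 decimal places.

σ_M = 0.58 mag

M = m − 5 log₁₀ d + 5 = m + 5 log₁₀ p + 5, so ∂M/∂p = 5/(p ln 10).
σ_M = (5/ln 10) · (σ_p/p) = 2.1715 × 0.0039/0.01452 = 2.1715 × 0.2686 = 0.58326.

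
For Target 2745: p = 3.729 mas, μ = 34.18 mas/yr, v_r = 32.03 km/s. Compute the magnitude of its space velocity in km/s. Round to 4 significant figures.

53.98 km/s

d = 1/p = 1/0.003729″ = 268.17 pc.
μ = 34.18 mas/yr = 0.03418 ″/yr.
v_t = 4.740 μ d = 4.740 × 0.03418 × 268.17 = 43.447 km/s.
v = √(v_r² + v_t²) = √(32.03² + 43.447²) = √2913.56 = 53.977 km/s.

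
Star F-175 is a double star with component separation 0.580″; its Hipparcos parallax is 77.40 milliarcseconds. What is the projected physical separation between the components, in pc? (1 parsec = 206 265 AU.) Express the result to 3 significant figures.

3.63 × 10^-5 pc

d = 1/p = 1/0.07740″ = 12.92 pc.
At distance d (pc), an angle of θ arcsec spans θ·d AU: s = 0.580 × 12.92 = 7.4936 AU.
= 7.4936 / 206265 = 3.6330 × 10^-5 pc.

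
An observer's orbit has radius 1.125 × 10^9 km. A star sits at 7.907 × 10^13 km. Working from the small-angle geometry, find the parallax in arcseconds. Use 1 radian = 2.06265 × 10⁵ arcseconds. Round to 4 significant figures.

θ ≈ B/d = (1.125 × 10^9) / (7.907 × 10^13) = 1.4228 × 10^-5 rad.
In arcseconds: 1.4228 × 10^-5 × 206265 = 2.9347″.

2.935 arcsec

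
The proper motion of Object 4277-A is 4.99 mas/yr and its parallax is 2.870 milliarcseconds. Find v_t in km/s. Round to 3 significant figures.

8.24 km/s

d = 1/p = 1/0.002870″ = 348.43 pc.
μ = 4.99 mas/yr = 0.00499 ″/yr.
v_t = 4.74 × μ × d = 4.74 × 0.00499 × 348.43 = 8.2413 km/s.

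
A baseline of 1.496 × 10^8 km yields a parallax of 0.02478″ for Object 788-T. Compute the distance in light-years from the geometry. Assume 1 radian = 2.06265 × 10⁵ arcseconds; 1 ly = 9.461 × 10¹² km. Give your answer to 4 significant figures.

θ = 0.02478″ = 0.02478/206265 = 1.2014 × 10^-7 rad.
d = B/θ = (1.496 × 10^8) / (1.2014 × 10^-7) = 1.2452 × 10^15 km = (1.2452 × 10^15) / (9.461 × 10^12) ly = 131.61 ly.

131.6 ly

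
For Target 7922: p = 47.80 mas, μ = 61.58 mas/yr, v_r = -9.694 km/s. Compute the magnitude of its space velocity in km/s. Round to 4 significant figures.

11.46 km/s

d = 1/p = 1/0.04780″ = 20.921 pc.
μ = 61.58 mas/yr = 0.06158 ″/yr.
v_t = 4.740 μ d = 4.740 × 0.06158 × 20.921 = 6.1066 km/s.
v = √(v_r² + v_t²) = √((-9.694)² + 6.1066²) = √131.264 = 11.457 km/s.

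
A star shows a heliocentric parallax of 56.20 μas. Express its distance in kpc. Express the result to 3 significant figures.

17.8 kpc

p = 56.20 μas = 0.00005620 arcsec.
d = 1/p = 1/0.00005620 = 17794 pc.
= 17.794 kpc.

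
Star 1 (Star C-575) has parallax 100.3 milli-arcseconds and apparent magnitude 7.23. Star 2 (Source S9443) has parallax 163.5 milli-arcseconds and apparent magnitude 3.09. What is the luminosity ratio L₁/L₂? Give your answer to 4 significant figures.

L₁/L₂ = 0.05867

d₁ = 1/p₁ = 1/0.1003″ = 9.9701 pc; d₂ = 1/p₂ = 1/0.1635″ = 6.1162 pc.
M₁ = m₁ − 5 log₁₀ d₁ + 5 = 7.23 − 4.9935 + 5 = 7.2365.
M₂ = 3.09 − 3.9324 + 5 = 4.1576.
L₁/L₂ = 10^(0.4(M₂ − M₁)) = 10^(0.4 × (-3.0789)) = 10^(-1.23156) = 0.058673.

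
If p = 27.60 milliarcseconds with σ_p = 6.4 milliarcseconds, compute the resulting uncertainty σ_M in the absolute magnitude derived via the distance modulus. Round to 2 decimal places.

M = m − 5 log₁₀ d + 5 = m + 5 log₁₀ p + 5, so ∂M/∂p = 5/(p ln 10).
σ_M = (5/ln 10) · (σ_p/p) = 2.1715 × 6.4/27.60 = 2.1715 × 0.23188 = 0.50353.

σ_M = 0.50 mag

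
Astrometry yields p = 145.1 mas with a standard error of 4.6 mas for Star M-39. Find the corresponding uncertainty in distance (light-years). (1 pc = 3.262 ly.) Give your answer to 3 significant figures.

d = 1/p, so σ_d = σ_p / p².
σ_d = 0.00460 / (0.1451)² = 0.00460 / 0.021054 = 0.21849 pc = 0.21849 × 3.262 ly = 0.71271 ly.

0.713 ly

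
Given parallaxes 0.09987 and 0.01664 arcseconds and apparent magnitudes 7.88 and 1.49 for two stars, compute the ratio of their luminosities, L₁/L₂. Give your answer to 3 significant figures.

d₁ = 1/p₁ = 1/0.09987″ = 10.013 pc; d₂ = 1/p₂ = 1/0.01664″ = 60.096 pc.
M₁ = m₁ − 5 log₁₀ d₁ + 5 = 7.88 − 5.0028 + 5 = 7.8772.
M₂ = 1.49 − 8.8942 + 5 = -2.4042.
L₁/L₂ = 10^(0.4(M₂ − M₁)) = 10^(0.4 × (-10.2814)) = 10^(-4.11256) = 0.000077168.

L₁/L₂ = 7.72 × 10^-5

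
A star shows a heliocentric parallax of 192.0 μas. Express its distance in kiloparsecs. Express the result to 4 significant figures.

5.208 kpc

p = 192.0 μas = 0.0001920 arcsec.
d = 1/p = 1/0.0001920 = 5208.3 pc.
= 5.2083 kpc.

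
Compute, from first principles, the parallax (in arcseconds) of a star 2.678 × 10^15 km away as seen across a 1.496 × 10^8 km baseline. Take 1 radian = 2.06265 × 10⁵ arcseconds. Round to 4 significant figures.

0.01152 arcsec

θ ≈ B/d = (1.496 × 10^8) / (2.678 × 10^15) = 5.5863 × 10^-8 rad.
In arcseconds: 5.5863 × 10^-8 × 206265 = 0.011523″.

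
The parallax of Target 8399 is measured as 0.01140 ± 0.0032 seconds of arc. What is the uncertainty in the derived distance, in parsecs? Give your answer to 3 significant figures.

d = 1/p, so σ_d = σ_p / p².
σ_d = 0.00320 / (0.01140)² = 0.00320 / 0.00012996 = 24.623 pc.

24.6 pc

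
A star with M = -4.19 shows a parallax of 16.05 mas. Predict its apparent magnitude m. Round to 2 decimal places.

d = 1/p = 1/0.01605″ = 62.305 pc.
m − M = 5 log₁₀ d − 5 = 5 log₁₀(62.305) − 5 = 8.9726 − 5 = 3.9726.
m = M + (m − M) = -4.19 + 3.9726 = -0.22.

m = -0.22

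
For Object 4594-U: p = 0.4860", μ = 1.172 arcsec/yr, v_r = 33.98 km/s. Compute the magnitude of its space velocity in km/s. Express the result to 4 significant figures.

35.85 km/s

d = 1/p = 1/0.4860″ = 2.0576 pc.
v_t = 4.740 μ d = 4.740 × 1.172 × 2.0576 = 11.431 km/s.
v = √(v_r² + v_t²) = √(33.98² + 11.431²) = √1285.31 = 35.851 km/s.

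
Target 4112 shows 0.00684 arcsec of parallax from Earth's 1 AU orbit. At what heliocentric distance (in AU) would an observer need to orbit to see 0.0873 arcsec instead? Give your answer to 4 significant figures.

12.76 AU

Parallax scales linearly with baseline: p ∝ B, so B = p_target / p_Earth × 1 AU.
B = 0.0873 / 0.00684 = 12.763 AU.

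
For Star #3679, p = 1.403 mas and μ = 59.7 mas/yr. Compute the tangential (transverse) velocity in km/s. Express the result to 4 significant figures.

201.7 km/s

d = 1/p = 1/0.001403″ = 712.76 pc.
μ = 59.7 mas/yr = 0.0597 ″/yr.
v_t = 4.74 × μ × d = 4.74 × 0.0597 × 712.76 = 201.7 km/s.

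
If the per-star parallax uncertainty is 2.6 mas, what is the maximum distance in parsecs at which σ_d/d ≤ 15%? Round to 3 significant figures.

σ_d/d = σ_p/p, so the condition is σ_p/p ≤ 0.15, i.e. p ≥ σ_p/0.15.
p_min = 2.6/0.15 = 17.333 mas = 0.017333 arcsec.
d_max = 1/p_min = 1/0.017333 = 57.693 pc.

57.7 pc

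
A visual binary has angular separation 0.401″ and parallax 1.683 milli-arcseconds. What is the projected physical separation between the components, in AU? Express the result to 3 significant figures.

d = 1/p = 1/0.001683″ = 594.18 pc.
At distance d (pc), an angle of θ arcsec spans θ·d AU: s = 0.401 × 594.18 = 238.27 AU.

238 AU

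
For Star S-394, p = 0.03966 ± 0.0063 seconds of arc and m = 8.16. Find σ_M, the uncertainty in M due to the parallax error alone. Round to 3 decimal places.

σ_M = 0.345 mag

M = m − 5 log₁₀ d + 5 = m + 5 log₁₀ p + 5, so ∂M/∂p = 5/(p ln 10).
σ_M = (5/ln 10) · (σ_p/p) = 2.1715 × 0.0063/0.03966 = 2.1715 × 0.15885 = 0.34494.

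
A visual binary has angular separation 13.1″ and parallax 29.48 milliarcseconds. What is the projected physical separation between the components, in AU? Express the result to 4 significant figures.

444.4 AU

d = 1/p = 1/0.02948″ = 33.921 pc.
At distance d (pc), an angle of θ arcsec spans θ·d AU: s = 13.1 × 33.921 = 444.37 AU.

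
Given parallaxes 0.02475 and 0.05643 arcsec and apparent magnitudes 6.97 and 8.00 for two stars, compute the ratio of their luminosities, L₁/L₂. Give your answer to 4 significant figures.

d₁ = 1/p₁ = 1/0.02475″ = 40.404 pc; d₂ = 1/p₂ = 1/0.05643″ = 17.721 pc.
M₁ = m₁ − 5 log₁₀ d₁ + 5 = 6.97 − 8.0321 + 5 = 3.9379.
M₂ = 8.00 − 6.2424 + 5 = 6.7576.
L₁/L₂ = 10^(0.4(M₂ − M₁)) = 10^(0.4 × 2.8197) = 10^1.12788 = 13.424.

L₁/L₂ = 13.42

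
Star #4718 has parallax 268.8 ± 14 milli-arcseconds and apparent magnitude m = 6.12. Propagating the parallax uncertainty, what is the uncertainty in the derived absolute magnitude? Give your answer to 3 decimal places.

M = m − 5 log₁₀ d + 5 = m + 5 log₁₀ p + 5, so ∂M/∂p = 5/(p ln 10).
σ_M = (5/ln 10) · (σ_p/p) = 2.1715 × 14/268.8 = 2.1715 × 0.052083 = 0.1131.

σ_M = 0.113 mag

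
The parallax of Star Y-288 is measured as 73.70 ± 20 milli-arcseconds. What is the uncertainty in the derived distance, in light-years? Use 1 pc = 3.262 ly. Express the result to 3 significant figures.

12.0 ly

d = 1/p, so σ_d = σ_p / p².
σ_d = 0.0200 / (0.07370)² = 0.0200 / 0.0054317 = 3.6821 pc = 3.6821 × 3.262 ly = 12.011 ly.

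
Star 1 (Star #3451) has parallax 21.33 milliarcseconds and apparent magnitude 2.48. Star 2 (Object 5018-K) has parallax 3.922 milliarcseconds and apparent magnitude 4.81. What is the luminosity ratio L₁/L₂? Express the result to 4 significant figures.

L₁/L₂ = 0.2891

d₁ = 1/p₁ = 1/0.02133″ = 46.882 pc; d₂ = 1/p₂ = 1/0.003922″ = 254.97 pc.
M₁ = m₁ − 5 log₁₀ d₁ + 5 = 2.48 − 8.3550 + 5 = -0.8750.
M₂ = 4.81 − 12.0324 + 5 = -2.2224.
L₁/L₂ = 10^(0.4(M₂ − M₁)) = 10^(0.4 × (-1.3474)) = 10^(-0.53896) = 0.28909.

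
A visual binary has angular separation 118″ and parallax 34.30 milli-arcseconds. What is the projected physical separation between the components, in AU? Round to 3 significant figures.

3440 AU

d = 1/p = 1/0.03430″ = 29.155 pc.
At distance d (pc), an angle of θ arcsec spans θ·d AU: s = 118 × 29.155 = 3440.3 AU.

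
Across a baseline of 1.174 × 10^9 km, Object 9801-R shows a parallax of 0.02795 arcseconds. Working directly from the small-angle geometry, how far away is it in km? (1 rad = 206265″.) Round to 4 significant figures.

8.664 × 10^15 km

θ = 0.02795″ = 0.02795/206265 = 1.3551 × 10^-7 rad.
d = B/θ = (1.174 × 10^9) / (1.3551 × 10^-7) = 8.6636 × 10^15 km.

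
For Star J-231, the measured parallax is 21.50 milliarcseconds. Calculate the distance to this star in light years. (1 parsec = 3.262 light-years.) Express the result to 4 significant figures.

p = 21.50 milliarcseconds = 0.02150 arcsec.
d = 1/p = 1/0.02150 = 46.512 pc.
In light-years: 46.512 × 3.262 = 151.72 ly.

151.7 light years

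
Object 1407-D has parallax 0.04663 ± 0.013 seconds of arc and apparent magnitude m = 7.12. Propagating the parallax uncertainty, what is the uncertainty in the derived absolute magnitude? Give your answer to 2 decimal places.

σ_M = 0.61 mag

M = m − 5 log₁₀ d + 5 = m + 5 log₁₀ p + 5, so ∂M/∂p = 5/(p ln 10).
σ_M = (5/ln 10) · (σ_p/p) = 2.1715 × 0.013/0.04663 = 2.1715 × 0.27879 = 0.60539.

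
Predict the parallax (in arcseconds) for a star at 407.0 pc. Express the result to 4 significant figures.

0.002457 arcsec

p = 1/d = 1/407 = 0.002457 arcsec.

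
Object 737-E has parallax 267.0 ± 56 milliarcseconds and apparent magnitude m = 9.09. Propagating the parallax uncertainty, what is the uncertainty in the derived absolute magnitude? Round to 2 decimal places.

σ_M = 0.46 mag

M = m − 5 log₁₀ d + 5 = m + 5 log₁₀ p + 5, so ∂M/∂p = 5/(p ln 10).
σ_M = (5/ln 10) · (σ_p/p) = 2.1715 × 56/267.0 = 2.1715 × 0.20974 = 0.45545.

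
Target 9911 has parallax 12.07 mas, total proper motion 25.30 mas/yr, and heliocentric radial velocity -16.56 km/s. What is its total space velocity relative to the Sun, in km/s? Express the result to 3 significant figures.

d = 1/p = 1/0.01207″ = 82.85 pc.
μ = 25.30 mas/yr = 0.02530 ″/yr.
v_t = 4.740 μ d = 4.740 × 0.02530 × 82.85 = 9.9355 km/s.
v = √(v_r² + v_t²) = √((-16.56)² + 9.9355²) = √372.948 = 19.312 km/s.

19.3 km/s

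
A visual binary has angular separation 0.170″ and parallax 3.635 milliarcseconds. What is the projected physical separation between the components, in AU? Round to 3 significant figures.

d = 1/p = 1/0.003635″ = 275.1 pc.
At distance d (pc), an angle of θ arcsec spans θ·d AU: s = 0.170 × 275.1 = 46.767 AU.

46.8 AU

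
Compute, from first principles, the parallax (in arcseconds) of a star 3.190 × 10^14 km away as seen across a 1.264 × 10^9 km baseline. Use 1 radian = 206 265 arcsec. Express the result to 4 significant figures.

θ ≈ B/d = (1.264 × 10^9) / (3.190 × 10^14) = 3.9624 × 10^-6 rad.
In arcseconds: 3.9624 × 10^-6 × 206265 = 0.8173″.

0.8173 arcsec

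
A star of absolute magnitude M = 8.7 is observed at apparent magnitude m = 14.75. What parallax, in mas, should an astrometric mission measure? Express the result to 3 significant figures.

m − M = 14.75 − 8.7 = 6.05.
d = 10^((m−M)/5 + 1) = 10^2.210 = 162.18 pc.
p = 1/d = 1/162.18 = 0.006166 arcsec = 6.166 mas.

6.17 mas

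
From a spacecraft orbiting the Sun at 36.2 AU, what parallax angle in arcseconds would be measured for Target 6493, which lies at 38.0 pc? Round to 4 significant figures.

p (arcsec) = B (AU) / d (pc).
p = 36.2 / 38.0 = 0.95263 arcsec.

0.9526 arcsec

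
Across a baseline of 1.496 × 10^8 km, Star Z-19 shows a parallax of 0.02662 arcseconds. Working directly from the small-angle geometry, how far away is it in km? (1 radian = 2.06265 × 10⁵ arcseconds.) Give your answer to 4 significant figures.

1.159 × 10^15 km

θ = 0.02662″ = 0.02662/206265 = 1.2906 × 10^-7 rad.
d = B/θ = (1.496 × 10^8) / (1.2906 × 10^-7) = 1.1592 × 10^15 km.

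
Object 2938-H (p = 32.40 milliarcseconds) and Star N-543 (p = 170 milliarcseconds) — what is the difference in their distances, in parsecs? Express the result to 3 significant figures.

d_A = 1/0.03240″ = 30.864 pc; d_B = 1/0.1700″ = 5.8824 pc.
|d_B − d_A| = |5.8824 − 30.864| = 24.982 pc.

25.0 pc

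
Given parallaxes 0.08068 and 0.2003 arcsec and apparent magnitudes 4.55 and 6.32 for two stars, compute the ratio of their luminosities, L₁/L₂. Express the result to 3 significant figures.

d₁ = 1/p₁ = 1/0.08068″ = 12.395 pc; d₂ = 1/p₂ = 1/0.2003″ = 4.9925 pc.
M₁ = m₁ − 5 log₁₀ d₁ + 5 = 4.55 − 5.4662 + 5 = 4.0838.
M₂ = 6.32 − 3.4916 + 5 = 7.8284.
L₁/L₂ = 10^(0.4(M₂ − M₁)) = 10^(0.4 × 3.7446) = 10^1.49784 = 31.466.

L₁/L₂ = 31.5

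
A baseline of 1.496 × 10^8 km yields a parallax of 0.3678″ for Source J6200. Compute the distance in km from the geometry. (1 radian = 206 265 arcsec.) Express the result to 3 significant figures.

θ = 0.3678″ = 0.3678/206265 = 1.7831 × 10^-6 rad.
d = B/θ = (1.496 × 10^8) / (1.7831 × 10^-6) = 8.3899 × 10^13 km.

8.39 × 10^13 km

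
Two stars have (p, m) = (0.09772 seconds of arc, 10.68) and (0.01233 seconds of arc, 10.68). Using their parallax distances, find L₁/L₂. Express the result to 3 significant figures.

L₁/L₂ = 0.0159

d₁ = 1/p₁ = 1/0.09772″ = 10.233 pc; d₂ = 1/p₂ = 1/0.01233″ = 81.103 pc.
M₁ = m₁ − 5 log₁₀ d₁ + 5 = 10.68 − 5.0500 + 5 = 10.6300.
M₂ = 10.68 − 9.5452 + 5 = 6.1348.
L₁/L₂ = 10^(0.4(M₂ − M₁)) = 10^(0.4 × (-4.4952)) = 10^(-1.79808) = 0.015919.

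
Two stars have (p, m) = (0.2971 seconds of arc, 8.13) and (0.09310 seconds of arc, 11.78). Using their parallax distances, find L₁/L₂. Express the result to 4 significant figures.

L₁/L₂ = 2.832

d₁ = 1/p₁ = 1/0.2971″ = 3.3659 pc; d₂ = 1/p₂ = 1/0.09310″ = 10.741 pc.
M₁ = m₁ − 5 log₁₀ d₁ + 5 = 8.13 − 2.6355 + 5 = 10.4945.
M₂ = 11.78 − 5.1552 + 5 = 11.6248.
L₁/L₂ = 10^(0.4(M₂ − M₁)) = 10^(0.4 × 1.1303) = 10^0.45212 = 2.8322.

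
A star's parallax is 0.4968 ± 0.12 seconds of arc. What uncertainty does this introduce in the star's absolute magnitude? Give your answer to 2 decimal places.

σ_M = 0.52 mag

M = m − 5 log₁₀ d + 5 = m + 5 log₁₀ p + 5, so ∂M/∂p = 5/(p ln 10).
σ_M = (5/ln 10) · (σ_p/p) = 2.1715 × 0.12/0.4968 = 2.1715 × 0.24155 = 0.52453.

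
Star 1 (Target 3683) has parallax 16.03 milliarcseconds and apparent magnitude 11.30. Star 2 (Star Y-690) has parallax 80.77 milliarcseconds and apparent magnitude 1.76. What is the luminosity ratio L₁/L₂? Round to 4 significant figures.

d₁ = 1/p₁ = 1/0.01603″ = 62.383 pc; d₂ = 1/p₂ = 1/0.08077″ = 12.381 pc.
M₁ = m₁ − 5 log₁₀ d₁ + 5 = 11.30 − 8.9753 + 5 = 7.3247.
M₂ = 1.76 − 5.4638 + 5 = 1.2962.
L₁/L₂ = 10^(0.4(M₂ − M₁)) = 10^(0.4 × (-6.0285)) = 10^(-2.41140) = 0.0038779.

L₁/L₂ = 0.003878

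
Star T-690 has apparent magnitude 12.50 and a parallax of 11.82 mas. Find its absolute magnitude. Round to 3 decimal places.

d = 1/p = 1/0.01182″ = 84.602 pc.
m − M = 5 log₁₀(84.602) − 5 = 9.6369 − 5 = 4.6369.
M = m − (m − M) = 12.50 − 4.6369 = 7.863.

M = 7.863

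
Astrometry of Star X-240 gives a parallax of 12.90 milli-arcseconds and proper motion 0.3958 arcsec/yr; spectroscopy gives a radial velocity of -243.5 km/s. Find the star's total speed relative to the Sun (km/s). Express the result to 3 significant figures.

d = 1/p = 1/0.01290″ = 77.519 pc.
v_t = 4.740 μ d = 4.740 × 0.3958 × 77.519 = 145.43 km/s.
v = √(v_r² + v_t²) = √((-243.5)² + 145.43²) = √80442.1 = 283.62 km/s.

284 km/s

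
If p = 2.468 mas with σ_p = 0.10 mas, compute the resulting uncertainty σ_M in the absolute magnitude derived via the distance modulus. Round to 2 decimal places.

σ_M = 0.09 mag

M = m − 5 log₁₀ d + 5 = m + 5 log₁₀ p + 5, so ∂M/∂p = 5/(p ln 10).
σ_M = (5/ln 10) · (σ_p/p) = 2.1715 × 0.10/2.468 = 2.1715 × 0.040519 = 0.087987.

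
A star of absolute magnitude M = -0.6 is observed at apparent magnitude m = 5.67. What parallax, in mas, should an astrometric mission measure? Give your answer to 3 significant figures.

5.57 mas

m − M = 5.67 − (-0.6) = 6.27.
d = 10^((m−M)/5 + 1) = 10^2.254 = 179.47 pc.
p = 1/d = 1/179.47 = 0.005572 arcsec = 5.572 mas.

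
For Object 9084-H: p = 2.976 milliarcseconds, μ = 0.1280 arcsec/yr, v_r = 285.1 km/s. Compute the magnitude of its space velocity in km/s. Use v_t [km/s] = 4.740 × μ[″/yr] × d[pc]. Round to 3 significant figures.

350 km/s

d = 1/p = 1/0.002976″ = 336.02 pc.
v_t = 4.740 μ d = 4.740 × 0.1280 × 336.02 = 203.87 km/s.
v = √(v_r² + v_t²) = √(285.1² + 203.87²) = √122845 = 350.49 km/s.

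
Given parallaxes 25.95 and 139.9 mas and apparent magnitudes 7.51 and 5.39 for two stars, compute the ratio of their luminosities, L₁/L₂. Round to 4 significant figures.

L₁/L₂ = 4.124

d₁ = 1/p₁ = 1/0.02595″ = 38.536 pc; d₂ = 1/p₂ = 1/0.1399″ = 7.148 pc.
M₁ = m₁ − 5 log₁₀ d₁ + 5 = 7.51 − 7.9293 + 5 = 4.5807.
M₂ = 5.39 − 4.2709 + 5 = 6.1191.
L₁/L₂ = 10^(0.4(M₂ − M₁)) = 10^(0.4 × 1.5384) = 10^0.61536 = 4.1244.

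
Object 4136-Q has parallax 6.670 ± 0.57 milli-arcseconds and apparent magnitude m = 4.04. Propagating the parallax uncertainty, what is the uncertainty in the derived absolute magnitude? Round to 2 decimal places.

σ_M = 0.19 mag

M = m − 5 log₁₀ d + 5 = m + 5 log₁₀ p + 5, so ∂M/∂p = 5/(p ln 10).
σ_M = (5/ln 10) · (σ_p/p) = 2.1715 × 0.57/6.670 = 2.1715 × 0.085457 = 0.18557.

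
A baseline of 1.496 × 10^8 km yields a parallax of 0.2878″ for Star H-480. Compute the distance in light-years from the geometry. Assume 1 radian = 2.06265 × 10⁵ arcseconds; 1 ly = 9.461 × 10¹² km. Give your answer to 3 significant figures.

θ = 0.2878″ = 0.2878/206265 = 1.3953 × 10^-6 rad.
d = B/θ = (1.496 × 10^8) / (1.3953 × 10^-6) = 1.0722 × 10^14 km = (1.0722 × 10^14) / (9.461 × 10^12) ly = 11.333 ly.

11.3 ly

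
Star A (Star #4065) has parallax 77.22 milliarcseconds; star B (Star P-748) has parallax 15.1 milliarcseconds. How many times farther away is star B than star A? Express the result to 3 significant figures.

Since d = 1/p, d_B/d_A = p_A/p_B.
= 77.22 / 15.1 = 5.1139.

5.11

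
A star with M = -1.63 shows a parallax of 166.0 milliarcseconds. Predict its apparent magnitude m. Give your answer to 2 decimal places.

m = -2.73

d = 1/p = 1/0.1660″ = 6.0241 pc.
m − M = 5 log₁₀ d − 5 = 5 log₁₀(6.0241) − 5 = 3.8995 − 5 = -1.1005.
m = M + (m − M) = -1.63 + (-1.1005) = -2.73.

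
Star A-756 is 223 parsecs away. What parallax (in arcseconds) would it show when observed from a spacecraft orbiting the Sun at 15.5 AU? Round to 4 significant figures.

p (arcsec) = B (AU) / d (pc).
p = 15.5 / 223 = 0.069507 arcsec.

0.06951 arcsec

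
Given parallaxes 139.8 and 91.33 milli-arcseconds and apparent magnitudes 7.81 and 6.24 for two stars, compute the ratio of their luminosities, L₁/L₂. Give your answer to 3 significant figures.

d₁ = 1/p₁ = 1/0.1398″ = 7.1531 pc; d₂ = 1/p₂ = 1/0.09133″ = 10.949 pc.
M₁ = m₁ − 5 log₁₀ d₁ + 5 = 7.81 − 4.2725 + 5 = 8.5375.
M₂ = 6.24 − 5.1969 + 5 = 6.0431.
L₁/L₂ = 10^(0.4(M₂ − M₁)) = 10^(0.4 × (-2.4944)) = 10^(-0.99776) = 0.10052.

L₁/L₂ = 0.101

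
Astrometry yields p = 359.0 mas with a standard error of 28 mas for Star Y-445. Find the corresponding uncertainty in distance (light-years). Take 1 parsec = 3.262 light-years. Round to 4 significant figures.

0.7087 ly

d = 1/p, so σ_d = σ_p / p².
σ_d = 0.0280 / (0.3590)² = 0.0280 / 0.12888 = 0.21726 pc = 0.21726 × 3.262 ly = 0.7087 ly.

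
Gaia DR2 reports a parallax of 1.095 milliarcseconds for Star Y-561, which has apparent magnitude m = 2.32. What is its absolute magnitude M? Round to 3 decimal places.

M = -7.483

d = 1/p = 1/0.001095″ = 913.24 pc.
m − M = 5 log₁₀(913.24) − 5 = 14.8029 − 5 = 9.8029.
M = m − (m − M) = 2.32 − 9.8029 = -7.483.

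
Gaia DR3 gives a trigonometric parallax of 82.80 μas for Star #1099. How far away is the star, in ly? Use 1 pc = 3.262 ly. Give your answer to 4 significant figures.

39400 ly

p = 82.80 μas = 0.00008280 arcsec.
d = 1/p = 1/0.00008280 = 12077 pc.
In light-years: 12077 × 3.262 = 39395 ly.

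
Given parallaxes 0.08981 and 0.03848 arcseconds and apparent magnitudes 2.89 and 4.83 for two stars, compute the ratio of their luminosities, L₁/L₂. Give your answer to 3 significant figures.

d₁ = 1/p₁ = 1/0.08981″ = 11.135 pc; d₂ = 1/p₂ = 1/0.03848″ = 25.988 pc.
M₁ = m₁ − 5 log₁₀ d₁ + 5 = 2.89 − 5.2335 + 5 = 2.6565.
M₂ = 4.83 − 7.0739 + 5 = 2.7561.
L₁/L₂ = 10^(0.4(M₂ − M₁)) = 10^(0.4 × 0.0996) = 10^0.03984 = 1.0961.

L₁/L₂ = 1.10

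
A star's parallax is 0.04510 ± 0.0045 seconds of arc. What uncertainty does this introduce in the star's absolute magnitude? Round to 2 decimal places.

M = m − 5 log₁₀ d + 5 = m + 5 log₁₀ p + 5, so ∂M/∂p = 5/(p ln 10).
σ_M = (5/ln 10) · (σ_p/p) = 2.1715 × 0.0045/0.04510 = 2.1715 × 0.099778 = 0.21667.

σ_M = 0.22 mag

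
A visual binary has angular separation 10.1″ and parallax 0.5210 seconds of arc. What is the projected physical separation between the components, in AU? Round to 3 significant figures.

19.4 AU

d = 1/p = 1/0.5210″ = 1.9194 pc.
At distance d (pc), an angle of θ arcsec spans θ·d AU: s = 10.1 × 1.9194 = 19.386 AU.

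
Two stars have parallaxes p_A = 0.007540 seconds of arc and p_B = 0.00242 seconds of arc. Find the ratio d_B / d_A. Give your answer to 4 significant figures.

Since d = 1/p, d_B/d_A = p_A/p_B.
= 0.007540 / 0.00242 = 3.1157.

3.116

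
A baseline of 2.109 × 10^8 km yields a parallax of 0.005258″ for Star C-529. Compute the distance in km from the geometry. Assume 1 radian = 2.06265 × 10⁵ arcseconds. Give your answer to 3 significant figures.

8.27 × 10^15 km

θ = 0.005258″ = 0.005258/206265 = 2.5491 × 10^-8 rad.
d = B/θ = (2.109 × 10^8) / (2.5491 × 10^-8) = 8.2735 × 10^15 km.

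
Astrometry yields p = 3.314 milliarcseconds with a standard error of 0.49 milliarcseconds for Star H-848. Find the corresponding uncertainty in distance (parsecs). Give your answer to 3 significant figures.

44.6 pc

d = 1/p, so σ_d = σ_p / p².
σ_d = 0.000490 / (0.003314)² = 0.000490 / 0.000010983 = 44.614 pc.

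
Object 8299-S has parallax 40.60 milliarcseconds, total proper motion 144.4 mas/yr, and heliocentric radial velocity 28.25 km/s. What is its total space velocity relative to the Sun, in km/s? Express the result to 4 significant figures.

d = 1/p = 1/0.04060″ = 24.631 pc.
μ = 144.4 mas/yr = 0.1444 ″/yr.
v_t = 4.740 μ d = 4.740 × 0.1444 × 24.631 = 16.859 km/s.
v = √(v_r² + v_t²) = √(28.25² + 16.859²) = √1082.29 = 32.898 km/s.

32.90 km/s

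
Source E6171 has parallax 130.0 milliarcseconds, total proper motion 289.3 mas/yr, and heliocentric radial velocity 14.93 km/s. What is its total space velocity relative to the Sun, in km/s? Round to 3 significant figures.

d = 1/p = 1/0.1300″ = 7.6923 pc.
μ = 289.3 mas/yr = 0.2893 ″/yr.
v_t = 4.740 μ d = 4.740 × 0.2893 × 7.6923 = 10.548 km/s.
v = √(v_r² + v_t²) = √(14.93² + 10.548²) = √334.165 = 18.28 km/s.

18.3 km/s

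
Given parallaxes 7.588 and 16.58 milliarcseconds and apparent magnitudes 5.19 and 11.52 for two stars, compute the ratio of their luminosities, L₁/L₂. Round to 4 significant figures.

d₁ = 1/p₁ = 1/0.007588″ = 131.79 pc; d₂ = 1/p₂ = 1/0.01658″ = 60.314 pc.
M₁ = m₁ − 5 log₁₀ d₁ + 5 = 5.19 − 10.5994 + 5 = -0.4094.
M₂ = 11.52 − 8.9021 + 5 = 7.6179.
L₁/L₂ = 10^(0.4(M₂ − M₁)) = 10^(0.4 × 8.0273) = 10^3.21092 = 1625.2.

L₁/L₂ = 1625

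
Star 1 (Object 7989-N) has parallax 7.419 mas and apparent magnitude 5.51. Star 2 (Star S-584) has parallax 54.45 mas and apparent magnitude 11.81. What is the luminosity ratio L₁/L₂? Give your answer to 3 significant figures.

d₁ = 1/p₁ = 1/0.007419″ = 134.79 pc; d₂ = 1/p₂ = 1/0.05445″ = 18.365 pc.
M₁ = m₁ − 5 log₁₀ d₁ + 5 = 5.51 − 10.6483 + 5 = -0.1383.
M₂ = 11.81 − 6.3200 + 5 = 10.4900.
L₁/L₂ = 10^(0.4(M₂ − M₁)) = 10^(0.4 × 10.6283) = 10^4.25132 = 17837.

L₁/L₂ = 17800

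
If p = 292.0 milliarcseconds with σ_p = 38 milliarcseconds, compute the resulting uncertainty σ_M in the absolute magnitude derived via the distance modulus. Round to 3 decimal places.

σ_M = 0.283 mag

M = m − 5 log₁₀ d + 5 = m + 5 log₁₀ p + 5, so ∂M/∂p = 5/(p ln 10).
σ_M = (5/ln 10) · (σ_p/p) = 2.1715 × 38/292.0 = 2.1715 × 0.13014 = 0.2826.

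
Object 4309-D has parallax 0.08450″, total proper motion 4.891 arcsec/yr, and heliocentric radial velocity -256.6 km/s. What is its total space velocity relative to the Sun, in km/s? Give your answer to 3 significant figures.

d = 1/p = 1/0.08450″ = 11.834 pc.
v_t = 4.740 μ d = 4.740 × 4.891 × 11.834 = 274.35 km/s.
v = √(v_r² + v_t²) = √((-256.6)² + 274.35²) = √141111 = 375.65 km/s.

376 km/s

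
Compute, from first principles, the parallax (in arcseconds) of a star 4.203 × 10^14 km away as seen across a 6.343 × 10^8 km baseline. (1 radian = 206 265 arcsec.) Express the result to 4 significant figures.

θ ≈ B/d = (6.343 × 10^8) / (4.203 × 10^14) = 1.5092 × 10^-6 rad.
In arcseconds: 1.5092 × 10^-6 × 206265 = 0.3113″.

0.3113 arcsec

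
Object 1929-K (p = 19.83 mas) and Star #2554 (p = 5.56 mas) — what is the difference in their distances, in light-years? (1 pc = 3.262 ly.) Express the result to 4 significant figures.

d_A = 1/0.01983″ = 50.429 pc; d_B = 1/0.005560″ = 179.86 pc.
|d_B − d_A| = |179.86 − 50.429| = 129.43 pc = 129.43 × 3.262 ly = 422.2 ly.

422.2 ly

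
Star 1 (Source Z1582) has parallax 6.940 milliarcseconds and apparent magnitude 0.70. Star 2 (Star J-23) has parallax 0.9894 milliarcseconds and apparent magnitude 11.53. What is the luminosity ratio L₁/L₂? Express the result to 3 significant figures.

L₁/L₂ = 437

d₁ = 1/p₁ = 1/0.006940″ = 144.09 pc; d₂ = 1/p₂ = 1/0.0009894″ = 1010.7 pc.
M₁ = m₁ − 5 log₁₀ d₁ + 5 = 0.70 − 10.7932 + 5 = -5.0932.
M₂ = 11.53 − 15.0231 + 5 = 1.5069.
L₁/L₂ = 10^(0.4(M₂ − M₁)) = 10^(0.4 × 6.6001) = 10^2.64004 = 436.56.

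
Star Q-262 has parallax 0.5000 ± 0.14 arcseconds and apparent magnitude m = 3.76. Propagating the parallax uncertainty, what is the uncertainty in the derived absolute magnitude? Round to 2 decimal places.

M = m − 5 log₁₀ d + 5 = m + 5 log₁₀ p + 5, so ∂M/∂p = 5/(p ln 10).
σ_M = (5/ln 10) · (σ_p/p) = 2.1715 × 0.14/0.5000 = 2.1715 × 0.28 = 0.60802.

σ_M = 0.61 mag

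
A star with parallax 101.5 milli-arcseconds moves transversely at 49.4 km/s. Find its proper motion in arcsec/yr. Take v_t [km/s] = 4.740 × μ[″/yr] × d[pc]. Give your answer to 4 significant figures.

1.058 arcsec/yr

d = 1/p = 1/0.1015″ = 9.8522 pc.
μ = v_t / (4.74 d) = 49.4 / (4.74 × 9.8522) = 49.4 / 46.699 = 1.0578 ″/yr.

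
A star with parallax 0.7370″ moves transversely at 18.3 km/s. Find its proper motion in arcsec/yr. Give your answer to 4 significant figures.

2.845 arcsec/yr

d = 1/p = 1/0.7370″ = 1.3569 pc.
μ = v_t / (4.74 d) = 18.3 / (4.74 × 1.3569) = 18.3 / 6.4317 = 2.8453 ″/yr.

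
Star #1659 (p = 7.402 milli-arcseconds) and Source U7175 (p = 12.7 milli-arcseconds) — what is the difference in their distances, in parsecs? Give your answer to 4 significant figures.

d_A = 1/0.007402″ = 135.1 pc; d_B = 1/0.01270″ = 78.74 pc.
|d_B − d_A| = |78.74 − 135.1| = 56.36 pc.

56.36 pc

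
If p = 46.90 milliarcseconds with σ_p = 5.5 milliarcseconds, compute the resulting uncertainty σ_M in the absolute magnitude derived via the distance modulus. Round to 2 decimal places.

M = m − 5 log₁₀ d + 5 = m + 5 log₁₀ p + 5, so ∂M/∂p = 5/(p ln 10).
σ_M = (5/ln 10) · (σ_p/p) = 2.1715 × 5.5/46.90 = 2.1715 × 0.11727 = 0.25465.

σ_M = 0.25 mag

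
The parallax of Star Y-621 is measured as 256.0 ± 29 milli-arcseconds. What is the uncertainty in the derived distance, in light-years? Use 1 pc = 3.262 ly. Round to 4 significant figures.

d = 1/p, so σ_d = σ_p / p².
σ_d = 0.0290 / (0.2560)² = 0.0290 / 0.065536 = 0.4425 pc = 0.4425 × 3.262 ly = 1.4434 ly.

1.443 ly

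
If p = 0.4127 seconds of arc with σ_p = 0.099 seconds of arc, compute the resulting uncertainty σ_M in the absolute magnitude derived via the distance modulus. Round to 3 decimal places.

M = m − 5 log₁₀ d + 5 = m + 5 log₁₀ p + 5, so ∂M/∂p = 5/(p ln 10).
σ_M = (5/ln 10) · (σ_p/p) = 2.1715 × 0.099/0.4127 = 2.1715 × 0.23988 = 0.5209.

σ_M = 0.521 mag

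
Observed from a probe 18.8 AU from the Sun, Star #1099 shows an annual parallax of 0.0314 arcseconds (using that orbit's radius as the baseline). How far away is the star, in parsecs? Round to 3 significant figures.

599 pc

With baseline B (in AU) and parallax p (in arcsec), d = B/p parsecs.
d = 18.8 / 0.0314 = 598.73 pc.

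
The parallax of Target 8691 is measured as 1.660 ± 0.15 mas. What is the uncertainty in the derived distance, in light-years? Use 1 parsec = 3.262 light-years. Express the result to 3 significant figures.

178 ly

d = 1/p, so σ_d = σ_p / p².
σ_d = 0.000150 / (0.001660)² = 0.000150 / 0.0000027556 = 54.435 pc = 54.435 × 3.262 ly = 177.57 ly.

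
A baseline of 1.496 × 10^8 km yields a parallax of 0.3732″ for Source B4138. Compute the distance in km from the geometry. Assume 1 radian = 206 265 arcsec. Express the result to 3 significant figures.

8.27 × 10^13 km

θ = 0.3732″ = 0.3732/206265 = 1.8093 × 10^-6 rad.
d = B/θ = (1.496 × 10^8) / (1.8093 × 10^-6) = 8.2684 × 10^13 km.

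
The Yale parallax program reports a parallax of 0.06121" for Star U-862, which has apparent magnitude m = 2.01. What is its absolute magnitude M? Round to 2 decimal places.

M = 0.94

d = 1/p = 1/0.06121″ = 16.337 pc.
m − M = 5 log₁₀(16.337) − 5 = 6.0659 − 5 = 1.0659.
M = m − (m − M) = 2.01 − 1.0659 = 0.94.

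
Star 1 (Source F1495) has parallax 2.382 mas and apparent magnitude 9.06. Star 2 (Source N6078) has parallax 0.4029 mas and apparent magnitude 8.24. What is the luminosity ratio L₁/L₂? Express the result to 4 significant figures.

d₁ = 1/p₁ = 1/0.002382″ = 419.82 pc; d₂ = 1/p₂ = 1/0.0004029″ = 2482 pc.
M₁ = m₁ − 5 log₁₀ d₁ + 5 = 9.06 − 13.1153 + 5 = 0.9447.
M₂ = 8.24 − 16.9740 + 5 = -3.7340.
L₁/L₂ = 10^(0.4(M₂ − M₁)) = 10^(0.4 × (-4.6787)) = 10^(-1.87148) = 0.013444.

L₁/L₂ = 0.01344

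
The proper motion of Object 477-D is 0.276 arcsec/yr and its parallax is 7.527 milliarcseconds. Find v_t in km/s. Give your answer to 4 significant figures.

173.8 km/s

d = 1/p = 1/0.007527″ = 132.86 pc.
v_t = 4.74 × μ × d = 4.74 × 0.276 × 132.86 = 173.81 km/s.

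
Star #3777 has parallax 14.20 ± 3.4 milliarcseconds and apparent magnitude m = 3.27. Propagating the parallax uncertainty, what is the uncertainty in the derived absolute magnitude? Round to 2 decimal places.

σ_M = 0.52 mag

M = m − 5 log₁₀ d + 5 = m + 5 log₁₀ p + 5, so ∂M/∂p = 5/(p ln 10).
σ_M = (5/ln 10) · (σ_p/p) = 2.1715 × 3.4/14.20 = 2.1715 × 0.23944 = 0.51994.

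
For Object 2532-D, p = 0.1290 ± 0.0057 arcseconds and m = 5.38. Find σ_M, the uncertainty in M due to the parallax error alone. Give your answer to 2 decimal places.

σ_M = 0.10 mag

M = m − 5 log₁₀ d + 5 = m + 5 log₁₀ p + 5, so ∂M/∂p = 5/(p ln 10).
σ_M = (5/ln 10) · (σ_p/p) = 2.1715 × 0.0057/0.1290 = 2.1715 × 0.044186 = 0.09595.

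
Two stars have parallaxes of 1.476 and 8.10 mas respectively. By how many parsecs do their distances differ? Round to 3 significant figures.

d_A = 1/0.001476″ = 677.51 pc; d_B = 1/0.008100″ = 123.46 pc.
|d_B − d_A| = |123.46 − 677.51| = 554.05 pc.

554 pc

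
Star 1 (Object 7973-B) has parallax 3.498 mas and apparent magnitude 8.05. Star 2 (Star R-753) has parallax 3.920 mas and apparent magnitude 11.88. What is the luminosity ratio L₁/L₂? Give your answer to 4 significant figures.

d₁ = 1/p₁ = 1/0.003498″ = 285.88 pc; d₂ = 1/p₂ = 1/0.003920″ = 255.1 pc.
M₁ = m₁ − 5 log₁₀ d₁ + 5 = 8.05 − 12.2809 + 5 = 0.7691.
M₂ = 11.88 − 12.0336 + 5 = 4.8464.
L₁/L₂ = 10^(0.4(M₂ − M₁)) = 10^(0.4 × 4.0773) = 10^1.63092 = 42.748.

L₁/L₂ = 42.75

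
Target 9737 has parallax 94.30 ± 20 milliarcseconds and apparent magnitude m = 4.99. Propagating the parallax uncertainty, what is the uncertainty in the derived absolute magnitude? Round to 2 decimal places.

M = m − 5 log₁₀ d + 5 = m + 5 log₁₀ p + 5, so ∂M/∂p = 5/(p ln 10).
σ_M = (5/ln 10) · (σ_p/p) = 2.1715 × 20/94.30 = 2.1715 × 0.21209 = 0.46055.

σ_M = 0.46 mag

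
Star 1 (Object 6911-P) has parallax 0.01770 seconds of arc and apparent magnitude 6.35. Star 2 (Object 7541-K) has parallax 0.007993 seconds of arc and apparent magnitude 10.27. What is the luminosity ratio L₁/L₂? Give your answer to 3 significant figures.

d₁ = 1/p₁ = 1/0.01770″ = 56.497 pc; d₂ = 1/p₂ = 1/0.007993″ = 125.11 pc.
M₁ = m₁ − 5 log₁₀ d₁ + 5 = 6.35 − 8.7601 + 5 = 2.5899.
M₂ = 10.27 − 10.4865 + 5 = 4.7835.
L₁/L₂ = 10^(0.4(M₂ − M₁)) = 10^(0.4 × 2.1936) = 10^0.87744 = 7.5412.

L₁/L₂ = 7.54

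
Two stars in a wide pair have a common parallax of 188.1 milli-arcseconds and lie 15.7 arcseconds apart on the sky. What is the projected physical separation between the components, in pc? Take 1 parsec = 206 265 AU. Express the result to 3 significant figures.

d = 1/p = 1/0.1881″ = 5.3163 pc.
At distance d (pc), an angle of θ arcsec spans θ·d AU: s = 15.7 × 5.3163 = 83.466 AU.
= 83.466 / 206265 = 0.00040465 pc.

0.000405 pc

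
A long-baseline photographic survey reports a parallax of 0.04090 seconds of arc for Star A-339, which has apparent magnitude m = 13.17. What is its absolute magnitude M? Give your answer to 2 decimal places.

M = 11.23

d = 1/p = 1/0.04090″ = 24.45 pc.
m − M = 5 log₁₀(24.45) − 5 = 6.9414 − 5 = 1.9414.
M = m − (m − M) = 13.17 − 1.9414 = 11.23.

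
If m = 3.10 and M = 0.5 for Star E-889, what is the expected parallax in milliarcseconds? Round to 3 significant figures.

30.2 mas

m − M = 3.10 − 0.5 = 2.60.
d = 10^((m−M)/5 + 1) = 10^1.520 = 33.113 pc.
p = 1/d = 1/33.113 = 0.0302 arcsec = 30.2 mas.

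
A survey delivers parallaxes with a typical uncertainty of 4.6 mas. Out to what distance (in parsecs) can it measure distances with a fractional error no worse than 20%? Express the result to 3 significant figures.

σ_d/d = σ_p/p, so the condition is σ_p/p ≤ 0.20, i.e. p ≥ σ_p/0.20.
p_min = 4.6/0.20 = 23 mas = 0.023 arcsec.
d_max = 1/p_min = 1/0.023 = 43.478 pc.

43.5 pc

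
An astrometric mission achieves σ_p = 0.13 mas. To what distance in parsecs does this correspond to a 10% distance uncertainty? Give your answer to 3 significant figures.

σ_d/d = σ_p/p, so the condition is σ_p/p ≤ 0.10, i.e. p ≥ σ_p/0.10.
p_min = 0.13/0.10 = 1.3 mas = 0.0013 arcsec.
d_max = 1/p_min = 1/0.0013 = 769.23 pc.

769 pc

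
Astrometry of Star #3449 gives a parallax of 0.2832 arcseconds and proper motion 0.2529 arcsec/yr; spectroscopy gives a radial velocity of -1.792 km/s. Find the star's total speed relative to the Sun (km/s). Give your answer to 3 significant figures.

4.60 km/s

d = 1/p = 1/0.2832″ = 3.5311 pc.
v_t = 4.740 μ d = 4.740 × 0.2529 × 3.5311 = 4.2329 km/s.
v = √(v_r² + v_t²) = √((-1.792)² + 4.2329²) = √21.1287 = 4.5966 km/s.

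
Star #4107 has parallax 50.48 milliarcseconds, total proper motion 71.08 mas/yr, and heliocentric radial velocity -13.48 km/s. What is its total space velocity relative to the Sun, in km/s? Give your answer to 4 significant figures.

d = 1/p = 1/0.05048″ = 19.81 pc.
μ = 71.08 mas/yr = 0.07108 ″/yr.
v_t = 4.740 μ d = 4.740 × 0.07108 × 19.81 = 6.6744 km/s.
v = √(v_r² + v_t²) = √((-13.48)² + 6.6744²) = √226.258 = 15.042 km/s.

15.04 km/s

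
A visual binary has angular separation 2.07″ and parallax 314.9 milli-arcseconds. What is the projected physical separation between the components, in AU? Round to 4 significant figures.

d = 1/p = 1/0.3149″ = 3.1756 pc.
At distance d (pc), an angle of θ arcsec spans θ·d AU: s = 2.07 × 3.1756 = 6.5735 AU.

6.574 AU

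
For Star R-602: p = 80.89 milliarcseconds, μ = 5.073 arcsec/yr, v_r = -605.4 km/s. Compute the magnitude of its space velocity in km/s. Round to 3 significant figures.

d = 1/p = 1/0.08089″ = 12.362 pc.
v_t = 4.740 μ d = 4.740 × 5.073 × 12.362 = 297.26 km/s.
v = √(v_r² + v_t²) = √((-605.4)² + 297.26²) = √454873 = 674.44 km/s.

674 km/s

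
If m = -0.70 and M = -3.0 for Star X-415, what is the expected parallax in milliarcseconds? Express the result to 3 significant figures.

m − M = -0.70 − (-3.0) = 2.30.
d = 10^((m−M)/5 + 1) = 10^1.460 = 28.84 pc.
p = 1/d = 1/28.84 = 0.034674 arcsec = 34.674 mas.

34.7 mas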